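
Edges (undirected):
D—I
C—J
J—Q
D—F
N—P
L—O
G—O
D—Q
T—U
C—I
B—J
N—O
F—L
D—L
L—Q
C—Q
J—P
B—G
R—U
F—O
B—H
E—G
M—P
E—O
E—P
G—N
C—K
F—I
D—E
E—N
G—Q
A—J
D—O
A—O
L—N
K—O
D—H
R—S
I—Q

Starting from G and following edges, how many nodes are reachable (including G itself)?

BFS from G visits: G, B, E, N, O, Q, H, J, D, P, L, A, F, K, C, I, M
Reachable nodes: 17 of 21 total.

17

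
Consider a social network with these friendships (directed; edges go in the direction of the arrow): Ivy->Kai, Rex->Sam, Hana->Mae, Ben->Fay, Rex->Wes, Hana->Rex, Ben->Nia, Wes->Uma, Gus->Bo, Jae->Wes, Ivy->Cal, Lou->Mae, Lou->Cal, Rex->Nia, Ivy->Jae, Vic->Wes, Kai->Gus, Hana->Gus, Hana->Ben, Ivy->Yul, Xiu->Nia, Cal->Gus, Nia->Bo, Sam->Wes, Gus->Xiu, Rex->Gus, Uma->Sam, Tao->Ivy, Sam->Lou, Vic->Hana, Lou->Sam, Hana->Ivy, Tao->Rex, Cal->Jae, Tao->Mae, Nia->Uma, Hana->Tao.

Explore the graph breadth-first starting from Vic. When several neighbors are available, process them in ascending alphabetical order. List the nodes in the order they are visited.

Visit Vic; enqueue Hana, Wes → queue [Hana, Wes]
Visit Hana; enqueue Ben, Gus, Ivy, Mae, Rex, Tao → queue [Wes, Ben, Gus, Ivy, Mae, Rex, Tao]
Visit Wes; enqueue Uma → queue [Ben, Gus, Ivy, Mae, Rex, Tao, Uma]
Visit Ben; enqueue Fay, Nia → queue [Gus, Ivy, Mae, Rex, Tao, Uma, Fay, Nia]
Visit Gus; enqueue Bo, Xiu → queue [Ivy, Mae, Rex, Tao, Uma, Fay, Nia, Bo, Xiu]
Visit Ivy; enqueue Cal, Jae, Kai, Yul → queue [Mae, Rex, Tao, Uma, Fay, Nia, Bo, Xiu, Cal, Jae, Kai, Yul]
Visit Mae → queue [Rex, Tao, Uma, Fay, Nia, Bo, Xiu, Cal, Jae, Kai, Yul]
Visit Rex; enqueue Sam → queue [Tao, Uma, Fay, Nia, Bo, Xiu, Cal, Jae, Kai, Yul, Sam]
Visit Tao → queue [Uma, Fay, Nia, Bo, Xiu, Cal, Jae, Kai, Yul, Sam]
Visit Uma → queue [Fay, Nia, Bo, Xiu, Cal, Jae, Kai, Yul, Sam]
Visit Fay → queue [Nia, Bo, Xiu, Cal, Jae, Kai, Yul, Sam]
Visit Nia → queue [Bo, Xiu, Cal, Jae, Kai, Yul, Sam]
Visit Bo → queue [Xiu, Cal, Jae, Kai, Yul, Sam]
Visit Xiu → queue [Cal, Jae, Kai, Yul, Sam]
Visit Cal → queue [Jae, Kai, Yul, Sam]
Visit Jae → queue [Kai, Yul, Sam]
Visit Kai → queue [Yul, Sam]
Visit Yul → queue [Sam]
Visit Sam; enqueue Lou → queue [Lou]
Visit Lou → queue []

Vic -> Hana -> Wes -> Ben -> Gus -> Ivy -> Mae -> Rex -> Tao -> Uma -> Fay -> Nia -> Bo -> Xiu -> Cal -> Jae -> Kai -> Yul -> Sam -> Lou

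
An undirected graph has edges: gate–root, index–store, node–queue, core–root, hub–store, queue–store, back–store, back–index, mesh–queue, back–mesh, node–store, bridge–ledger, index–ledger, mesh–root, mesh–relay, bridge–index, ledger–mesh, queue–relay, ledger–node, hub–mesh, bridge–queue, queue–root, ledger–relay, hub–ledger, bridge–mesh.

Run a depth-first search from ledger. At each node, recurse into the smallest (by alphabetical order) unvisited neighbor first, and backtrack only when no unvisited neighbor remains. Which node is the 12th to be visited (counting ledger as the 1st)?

Visit ledger
ledger → bridge
bridge → index
index → back
back → mesh
mesh → hub
hub → store
store → node
node → queue
queue → relay
queue → root
root → core
root → gate

Visit order: ledger, bridge, index, back, mesh, hub, store, node, queue, relay, root, core, gate

core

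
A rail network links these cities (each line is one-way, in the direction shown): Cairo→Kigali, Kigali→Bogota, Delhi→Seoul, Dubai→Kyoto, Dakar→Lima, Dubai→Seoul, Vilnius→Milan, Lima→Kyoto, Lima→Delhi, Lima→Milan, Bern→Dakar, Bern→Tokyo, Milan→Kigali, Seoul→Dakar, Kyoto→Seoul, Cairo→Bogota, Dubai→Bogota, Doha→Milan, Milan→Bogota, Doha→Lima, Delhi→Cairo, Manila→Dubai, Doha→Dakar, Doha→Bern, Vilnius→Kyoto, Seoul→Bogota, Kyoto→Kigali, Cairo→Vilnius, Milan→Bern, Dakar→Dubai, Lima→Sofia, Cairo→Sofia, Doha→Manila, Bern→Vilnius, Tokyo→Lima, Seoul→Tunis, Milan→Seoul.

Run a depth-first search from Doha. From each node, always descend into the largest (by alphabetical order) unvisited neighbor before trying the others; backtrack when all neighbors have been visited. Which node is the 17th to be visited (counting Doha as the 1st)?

Manila

Visit Doha
Doha → Milan
Milan → Seoul
Seoul → Tunis
Seoul → Dakar
Dakar → Lima
Lima → Sofia
Lima → Kyoto
Kyoto → Kigali
Kigali → Bogota
Lima → Delhi
Delhi → Cairo
Cairo → Vilnius
Dakar → Dubai
Milan → Bern
Bern → Tokyo
Doha → Manila

Visit order: Doha, Milan, Seoul, Tunis, Dakar, Lima, Sofia, Kyoto, Kigali, Bogota, Delhi, Cairo, Vilnius, Dubai, Bern, Tokyo, Manila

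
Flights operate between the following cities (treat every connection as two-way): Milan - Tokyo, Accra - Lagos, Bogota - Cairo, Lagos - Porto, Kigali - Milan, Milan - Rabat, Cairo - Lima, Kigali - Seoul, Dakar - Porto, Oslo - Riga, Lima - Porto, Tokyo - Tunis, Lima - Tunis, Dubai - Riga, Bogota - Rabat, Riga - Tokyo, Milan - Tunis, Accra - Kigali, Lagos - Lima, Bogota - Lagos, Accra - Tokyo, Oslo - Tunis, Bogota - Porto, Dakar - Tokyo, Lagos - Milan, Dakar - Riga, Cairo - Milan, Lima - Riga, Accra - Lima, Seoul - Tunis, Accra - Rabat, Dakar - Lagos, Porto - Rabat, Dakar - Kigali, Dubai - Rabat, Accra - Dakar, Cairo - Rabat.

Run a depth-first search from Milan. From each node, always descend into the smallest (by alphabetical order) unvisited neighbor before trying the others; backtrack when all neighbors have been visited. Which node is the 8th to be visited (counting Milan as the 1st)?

Visit Milan
Milan → Cairo
Cairo → Bogota
Bogota → Lagos
Lagos → Accra
Accra → Dakar
Dakar → Kigali
Kigali → Seoul
Seoul → Tunis
Tunis → Lima
Lima → Porto
Porto → Rabat
Rabat → Dubai
Dubai → Riga
Riga → Oslo
Riga → Tokyo

Visit order: Milan, Cairo, Bogota, Lagos, Accra, Dakar, Kigali, Seoul, Tunis, Lima, Porto, Rabat, Dubai, Riga, Oslo, Tokyo

Seoul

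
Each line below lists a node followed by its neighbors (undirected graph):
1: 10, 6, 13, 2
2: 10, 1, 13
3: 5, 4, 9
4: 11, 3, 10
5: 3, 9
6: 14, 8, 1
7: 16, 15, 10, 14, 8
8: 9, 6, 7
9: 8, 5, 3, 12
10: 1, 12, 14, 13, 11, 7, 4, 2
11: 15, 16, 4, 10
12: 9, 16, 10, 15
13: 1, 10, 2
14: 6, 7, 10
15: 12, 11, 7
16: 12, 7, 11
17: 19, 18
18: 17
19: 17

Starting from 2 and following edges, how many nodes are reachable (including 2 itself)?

BFS from 2 visits: 2, 1, 10, 13, 6, 4, 7, 11, 12, 14, 8, 3, 15, 16, 9, 5
Reachable nodes: 16 of 19 total.

16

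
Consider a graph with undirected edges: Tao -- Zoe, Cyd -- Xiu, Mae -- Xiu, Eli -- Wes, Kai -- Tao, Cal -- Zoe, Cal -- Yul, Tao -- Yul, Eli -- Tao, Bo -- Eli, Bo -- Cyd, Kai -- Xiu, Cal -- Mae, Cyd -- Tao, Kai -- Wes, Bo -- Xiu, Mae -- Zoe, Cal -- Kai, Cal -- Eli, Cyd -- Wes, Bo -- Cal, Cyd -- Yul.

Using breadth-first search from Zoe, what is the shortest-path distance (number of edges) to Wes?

Level 0: Zoe
Level 1: Cal, Mae, Tao
Level 2: Bo, Cyd, Eli, Kai, Xiu, Yul
Level 3: Wes
Wes first appears at level 3.

3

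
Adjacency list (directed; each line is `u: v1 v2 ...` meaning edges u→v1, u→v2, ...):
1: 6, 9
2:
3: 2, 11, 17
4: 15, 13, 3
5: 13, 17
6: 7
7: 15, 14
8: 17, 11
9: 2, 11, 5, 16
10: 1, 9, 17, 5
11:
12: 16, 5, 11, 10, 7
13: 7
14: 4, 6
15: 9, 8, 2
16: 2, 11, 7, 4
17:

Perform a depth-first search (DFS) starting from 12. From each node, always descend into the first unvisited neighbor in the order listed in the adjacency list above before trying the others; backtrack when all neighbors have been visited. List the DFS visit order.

12, 16, 2, 11, 7, 15, 9, 5, 13, 17, 8, 14, 4, 3, 6, 10, 1

Visit 12
12 → 16
16 → 2
16 → 11
16 → 7
7 → 15
15 → 9
9 → 5
5 → 13
5 → 17
15 → 8
7 → 14
14 → 4
4 → 3
14 → 6
12 → 10
10 → 1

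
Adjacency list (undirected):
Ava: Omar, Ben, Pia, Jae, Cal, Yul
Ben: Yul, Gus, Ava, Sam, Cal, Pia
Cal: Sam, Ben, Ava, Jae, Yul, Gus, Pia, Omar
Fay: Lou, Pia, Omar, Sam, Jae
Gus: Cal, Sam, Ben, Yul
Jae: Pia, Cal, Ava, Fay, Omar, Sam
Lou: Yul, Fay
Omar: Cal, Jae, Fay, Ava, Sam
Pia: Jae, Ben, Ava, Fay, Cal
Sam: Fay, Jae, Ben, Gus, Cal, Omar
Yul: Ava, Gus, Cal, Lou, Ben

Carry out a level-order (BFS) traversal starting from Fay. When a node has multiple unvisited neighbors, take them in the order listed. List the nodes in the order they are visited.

Visit Fay; enqueue Lou, Pia, Omar, Sam, Jae → queue [Lou, Pia, Omar, Sam, Jae]
Visit Lou; enqueue Yul → queue [Pia, Omar, Sam, Jae, Yul]
Visit Pia; enqueue Ben, Ava, Cal → queue [Omar, Sam, Jae, Yul, Ben, Ava, Cal]
Visit Omar → queue [Sam, Jae, Yul, Ben, Ava, Cal]
Visit Sam; enqueue Gus → queue [Jae, Yul, Ben, Ava, Cal, Gus]
Visit Jae → queue [Yul, Ben, Ava, Cal, Gus]
Visit Yul → queue [Ben, Ava, Cal, Gus]
Visit Ben → queue [Ava, Cal, Gus]
Visit Ava → queue [Cal, Gus]
Visit Cal → queue [Gus]
Visit Gus → queue []

Fay → Lou → Pia → Omar → Sam → Jae → Yul → Ben → Ava → Cal → Gus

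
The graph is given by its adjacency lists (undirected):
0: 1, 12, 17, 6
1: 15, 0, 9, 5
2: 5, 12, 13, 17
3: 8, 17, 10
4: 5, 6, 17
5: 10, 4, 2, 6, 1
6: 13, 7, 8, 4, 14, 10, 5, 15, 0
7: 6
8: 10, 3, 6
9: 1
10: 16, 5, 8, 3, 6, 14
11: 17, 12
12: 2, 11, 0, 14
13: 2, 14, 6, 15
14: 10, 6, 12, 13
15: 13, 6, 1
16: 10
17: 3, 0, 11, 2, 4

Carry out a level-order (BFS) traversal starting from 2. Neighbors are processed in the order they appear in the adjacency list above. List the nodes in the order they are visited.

2, 5, 12, 13, 17, 10, 4, 6, 1, 11, 0, 14, 15, 3, 16, 8, 7, 9

Visit 2; enqueue 5, 12, 13, 17 → queue [5, 12, 13, 17]
Visit 5; enqueue 10, 4, 6, 1 → queue [12, 13, 17, 10, 4, 6, 1]
Visit 12; enqueue 11, 0, 14 → queue [13, 17, 10, 4, 6, 1, 11, 0, 14]
Visit 13; enqueue 15 → queue [17, 10, 4, 6, 1, 11, 0, 14, 15]
Visit 17; enqueue 3 → queue [10, 4, 6, 1, 11, 0, 14, 15, 3]
Visit 10; enqueue 16, 8 → queue [4, 6, 1, 11, 0, 14, 15, 3, 16, 8]
Visit 4 → queue [6, 1, 11, 0, 14, 15, 3, 16, 8]
Visit 6; enqueue 7 → queue [1, 11, 0, 14, 15, 3, 16, 8, 7]
Visit 1; enqueue 9 → queue [11, 0, 14, 15, 3, 16, 8, 7, 9]
Visit 11 → queue [0, 14, 15, 3, 16, 8, 7, 9]
Visit 0 → queue [14, 15, 3, 16, 8, 7, 9]
Visit 14 → queue [15, 3, 16, 8, 7, 9]
Visit 15 → queue [3, 16, 8, 7, 9]
Visit 3 → queue [16, 8, 7, 9]
Visit 16 → queue [8, 7, 9]
Visit 8 → queue [7, 9]
Visit 7 → queue [9]
Visit 9 → queue []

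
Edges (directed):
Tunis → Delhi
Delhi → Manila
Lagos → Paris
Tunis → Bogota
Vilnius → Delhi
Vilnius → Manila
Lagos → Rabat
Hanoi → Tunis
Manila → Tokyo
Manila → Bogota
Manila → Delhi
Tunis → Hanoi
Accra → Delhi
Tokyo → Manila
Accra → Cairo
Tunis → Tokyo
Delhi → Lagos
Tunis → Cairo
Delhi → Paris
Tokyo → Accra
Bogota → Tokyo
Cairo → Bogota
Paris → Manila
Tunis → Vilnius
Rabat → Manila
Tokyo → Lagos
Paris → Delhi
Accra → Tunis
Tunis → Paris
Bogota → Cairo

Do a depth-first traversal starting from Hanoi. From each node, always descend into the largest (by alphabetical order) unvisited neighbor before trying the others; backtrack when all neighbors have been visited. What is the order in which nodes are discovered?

Hanoi -> Tunis -> Vilnius -> Manila -> Tokyo -> Lagos -> Rabat -> Paris -> Delhi -> Accra -> Cairo -> Bogota

Visit Hanoi
Hanoi → Tunis
Tunis → Vilnius
Vilnius → Manila
Manila → Tokyo
Tokyo → Lagos
Lagos → Rabat
Lagos → Paris
Paris → Delhi
Tokyo → Accra
Accra → Cairo
Cairo → Bogota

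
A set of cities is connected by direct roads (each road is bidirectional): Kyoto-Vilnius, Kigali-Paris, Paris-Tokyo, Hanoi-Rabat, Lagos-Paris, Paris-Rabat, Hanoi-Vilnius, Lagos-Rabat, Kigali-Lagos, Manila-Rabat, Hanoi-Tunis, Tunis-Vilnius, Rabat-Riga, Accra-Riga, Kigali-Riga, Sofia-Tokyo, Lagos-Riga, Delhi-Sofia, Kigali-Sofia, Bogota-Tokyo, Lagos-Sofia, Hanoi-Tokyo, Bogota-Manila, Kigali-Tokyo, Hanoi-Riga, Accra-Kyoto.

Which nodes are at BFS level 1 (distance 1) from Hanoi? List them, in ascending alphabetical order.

Level 0: Hanoi
Level 1: Rabat, Riga, Tokyo, Tunis, Vilnius
Level 2: Accra, Bogota, Kigali, Kyoto, Lagos, Manila, Paris, Sofia
Level 3: Delhi

Rabat, Riga, Tokyo, Tunis, Vilnius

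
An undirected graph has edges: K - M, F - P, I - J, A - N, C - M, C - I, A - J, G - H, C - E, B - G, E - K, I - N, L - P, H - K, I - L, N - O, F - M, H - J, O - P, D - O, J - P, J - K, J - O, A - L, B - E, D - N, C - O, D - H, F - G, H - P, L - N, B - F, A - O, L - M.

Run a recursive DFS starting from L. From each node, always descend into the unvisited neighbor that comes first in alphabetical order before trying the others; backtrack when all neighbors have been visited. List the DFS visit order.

L, A, J, H, D, N, I, C, E, B, F, G, M, K, P, O

Visit L
L → A
A → J
J → H
H → D
D → N
N → I
I → C
C → E
E → B
B → F
F → G
F → M
M → K
F → P
P → O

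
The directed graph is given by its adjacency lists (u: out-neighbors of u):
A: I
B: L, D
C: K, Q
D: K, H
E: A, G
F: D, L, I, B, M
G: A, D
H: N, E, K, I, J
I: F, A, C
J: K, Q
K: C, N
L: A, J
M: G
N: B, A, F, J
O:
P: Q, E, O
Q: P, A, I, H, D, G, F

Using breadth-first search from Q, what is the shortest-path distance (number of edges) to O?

Level 0: Q
Level 1: A, D, F, G, H, I, P
Level 2: B, C, E, J, K, L, M, N, O
O first appears at level 2.

2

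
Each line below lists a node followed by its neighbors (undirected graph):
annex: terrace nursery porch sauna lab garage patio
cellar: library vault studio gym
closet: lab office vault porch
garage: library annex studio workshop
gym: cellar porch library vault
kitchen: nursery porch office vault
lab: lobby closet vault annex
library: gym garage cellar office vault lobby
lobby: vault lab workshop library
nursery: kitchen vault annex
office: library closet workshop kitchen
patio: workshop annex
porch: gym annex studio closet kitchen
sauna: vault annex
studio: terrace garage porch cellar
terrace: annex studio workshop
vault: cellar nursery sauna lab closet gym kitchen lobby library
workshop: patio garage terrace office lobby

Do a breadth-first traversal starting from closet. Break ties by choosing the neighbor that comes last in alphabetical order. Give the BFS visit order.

closet, vault, porch, office, lab, sauna, nursery, lobby, library, kitchen, gym, cellar, studio, annex, workshop, garage, terrace, patio

Visit closet; enqueue vault, porch, office, lab → queue [vault, porch, office, lab]
Visit vault; enqueue sauna, nursery, lobby, library, kitchen, gym, cellar → queue [porch, office, lab, sauna, nursery, lobby, library, kitchen, gym, cellar]
Visit porch; enqueue studio, annex → queue [office, lab, sauna, nursery, lobby, library, kitchen, gym, cellar, studio, annex]
Visit office; enqueue workshop → queue [lab, sauna, nursery, lobby, library, kitchen, gym, cellar, studio, annex, workshop]
Visit lab → queue [sauna, nursery, lobby, library, kitchen, gym, cellar, studio, annex, workshop]
Visit sauna → queue [nursery, lobby, library, kitchen, gym, cellar, studio, annex, workshop]
Visit nursery → queue [lobby, library, kitchen, gym, cellar, studio, annex, workshop]
Visit lobby → queue [library, kitchen, gym, cellar, studio, annex, workshop]
Visit library; enqueue garage → queue [kitchen, gym, cellar, studio, annex, workshop, garage]
Visit kitchen → queue [gym, cellar, studio, annex, workshop, garage]
Visit gym → queue [cellar, studio, annex, workshop, garage]
Visit cellar → queue [studio, annex, workshop, garage]
Visit studio; enqueue terrace → queue [annex, workshop, garage, terrace]
Visit annex; enqueue patio → queue [workshop, garage, terrace, patio]
Visit workshop → queue [garage, terrace, patio]
Visit garage → queue [terrace, patio]
Visit terrace → queue [patio]
Visit patio → queue []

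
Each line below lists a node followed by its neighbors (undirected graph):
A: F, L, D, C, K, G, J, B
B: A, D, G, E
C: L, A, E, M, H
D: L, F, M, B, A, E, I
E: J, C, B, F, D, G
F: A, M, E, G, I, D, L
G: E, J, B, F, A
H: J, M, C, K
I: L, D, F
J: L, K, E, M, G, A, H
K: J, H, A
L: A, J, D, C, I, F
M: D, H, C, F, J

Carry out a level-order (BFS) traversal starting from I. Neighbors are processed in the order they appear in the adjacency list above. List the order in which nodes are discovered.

I, L, D, F, A, J, C, M, B, E, G, K, H

Visit I; enqueue L, D, F → queue [L, D, F]
Visit L; enqueue A, J, C → queue [D, F, A, J, C]
Visit D; enqueue M, B, E → queue [F, A, J, C, M, B, E]
Visit F; enqueue G → queue [A, J, C, M, B, E, G]
Visit A; enqueue K → queue [J, C, M, B, E, G, K]
Visit J; enqueue H → queue [C, M, B, E, G, K, H]
Visit C → queue [M, B, E, G, K, H]
Visit M → queue [B, E, G, K, H]
Visit B → queue [E, G, K, H]
Visit E → queue [G, K, H]
Visit G → queue [K, H]
Visit K → queue [H]
Visit H → queue []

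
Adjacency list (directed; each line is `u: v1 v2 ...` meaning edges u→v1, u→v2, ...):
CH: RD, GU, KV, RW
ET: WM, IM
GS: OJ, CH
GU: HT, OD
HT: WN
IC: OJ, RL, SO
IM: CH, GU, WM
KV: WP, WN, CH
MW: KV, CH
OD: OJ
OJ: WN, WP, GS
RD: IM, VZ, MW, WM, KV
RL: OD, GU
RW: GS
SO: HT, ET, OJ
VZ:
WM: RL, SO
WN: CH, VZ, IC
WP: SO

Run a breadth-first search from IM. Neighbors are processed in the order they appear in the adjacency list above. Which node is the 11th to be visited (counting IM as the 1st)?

SO

Visit IM; enqueue CH, GU, WM → queue [CH, GU, WM]
Visit CH; enqueue RD, KV, RW → queue [GU, WM, RD, KV, RW]
Visit GU; enqueue HT, OD → queue [WM, RD, KV, RW, HT, OD]
Visit WM; enqueue RL, SO → queue [RD, KV, RW, HT, OD, RL, SO]
Visit RD; enqueue VZ, MW → queue [KV, RW, HT, OD, RL, SO, VZ, MW]
Visit KV; enqueue WP, WN → queue [RW, HT, OD, RL, SO, VZ, MW, WP, WN]
Visit RW; enqueue GS → queue [HT, OD, RL, SO, VZ, MW, WP, WN, GS]
Visit HT → queue [OD, RL, SO, VZ, MW, WP, WN, GS]
Visit OD; enqueue OJ → queue [RL, SO, VZ, MW, WP, WN, GS, OJ]
Visit RL → queue [SO, VZ, MW, WP, WN, GS, OJ]
Visit SO; enqueue ET → queue [VZ, MW, WP, WN, GS, OJ, ET]
Visit VZ → queue [MW, WP, WN, GS, OJ, ET]
Visit MW → queue [WP, WN, GS, OJ, ET]
Visit WP → queue [WN, GS, OJ, ET]
Visit WN; enqueue IC → queue [GS, OJ, ET, IC]
Visit GS → queue [OJ, ET, IC]
Visit OJ → queue [ET, IC]
Visit ET → queue [IC]
Visit IC → queue []

Visit order: IM, CH, GU, WM, RD, KV, RW, HT, OD, RL, SO, VZ, MW, WP, WN, GS, OJ, ET, IC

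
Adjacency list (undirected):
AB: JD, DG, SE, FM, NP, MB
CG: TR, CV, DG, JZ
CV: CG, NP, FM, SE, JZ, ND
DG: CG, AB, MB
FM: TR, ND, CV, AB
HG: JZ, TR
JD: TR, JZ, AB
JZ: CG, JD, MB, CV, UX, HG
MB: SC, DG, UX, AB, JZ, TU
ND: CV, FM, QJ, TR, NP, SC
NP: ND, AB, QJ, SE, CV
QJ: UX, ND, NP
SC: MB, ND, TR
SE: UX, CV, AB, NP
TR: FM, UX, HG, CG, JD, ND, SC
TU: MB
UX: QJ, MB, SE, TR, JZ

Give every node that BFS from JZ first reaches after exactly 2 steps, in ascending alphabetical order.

AB, DG, FM, ND, NP, QJ, SC, SE, TR, TU

Level 0: JZ
Level 1: CG, CV, HG, JD, MB, UX
Level 2: AB, DG, FM, ND, NP, QJ, SC, SE, TR, TU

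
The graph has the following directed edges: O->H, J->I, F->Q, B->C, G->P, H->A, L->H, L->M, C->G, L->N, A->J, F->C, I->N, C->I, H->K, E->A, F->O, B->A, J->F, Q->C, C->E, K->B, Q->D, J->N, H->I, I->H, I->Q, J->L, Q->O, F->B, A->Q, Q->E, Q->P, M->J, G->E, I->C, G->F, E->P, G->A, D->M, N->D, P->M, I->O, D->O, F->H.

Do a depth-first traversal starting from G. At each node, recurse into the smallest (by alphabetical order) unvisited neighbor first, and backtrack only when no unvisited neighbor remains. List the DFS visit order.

G, A, J, F, B, C, E, P, M, I, H, K, N, D, O, Q, L

Visit G
G → A
A → J
J → F
F → B
B → C
C → E
E → P
P → M
C → I
I → H
H → K
I → N
N → D
D → O
I → Q
J → L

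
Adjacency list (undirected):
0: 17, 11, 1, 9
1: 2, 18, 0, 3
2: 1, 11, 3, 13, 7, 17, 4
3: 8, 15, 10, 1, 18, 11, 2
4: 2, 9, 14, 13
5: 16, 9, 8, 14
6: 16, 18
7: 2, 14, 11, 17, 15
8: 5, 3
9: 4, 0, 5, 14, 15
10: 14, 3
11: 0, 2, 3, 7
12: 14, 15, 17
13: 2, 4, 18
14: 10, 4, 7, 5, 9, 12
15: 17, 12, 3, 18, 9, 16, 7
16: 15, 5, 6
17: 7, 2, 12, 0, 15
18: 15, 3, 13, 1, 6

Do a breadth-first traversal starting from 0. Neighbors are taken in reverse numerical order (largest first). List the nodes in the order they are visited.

0 17 11 9 1 15 12 7 2 3 14 5 4 18 16 13 10 8 6

Visit 0; enqueue 17, 11, 9, 1 → queue [17, 11, 9, 1]
Visit 17; enqueue 15, 12, 7, 2 → queue [11, 9, 1, 15, 12, 7, 2]
Visit 11; enqueue 3 → queue [9, 1, 15, 12, 7, 2, 3]
Visit 9; enqueue 14, 5, 4 → queue [1, 15, 12, 7, 2, 3, 14, 5, 4]
Visit 1; enqueue 18 → queue [15, 12, 7, 2, 3, 14, 5, 4, 18]
Visit 15; enqueue 16 → queue [12, 7, 2, 3, 14, 5, 4, 18, 16]
Visit 12 → queue [7, 2, 3, 14, 5, 4, 18, 16]
Visit 7 → queue [2, 3, 14, 5, 4, 18, 16]
Visit 2; enqueue 13 → queue [3, 14, 5, 4, 18, 16, 13]
Visit 3; enqueue 10, 8 → queue [14, 5, 4, 18, 16, 13, 10, 8]
Visit 14 → queue [5, 4, 18, 16, 13, 10, 8]
Visit 5 → queue [4, 18, 16, 13, 10, 8]
Visit 4 → queue [18, 16, 13, 10, 8]
Visit 18; enqueue 6 → queue [16, 13, 10, 8, 6]
Visit 16 → queue [13, 10, 8, 6]
Visit 13 → queue [10, 8, 6]
Visit 10 → queue [8, 6]
Visit 8 → queue [6]
Visit 6 → queue []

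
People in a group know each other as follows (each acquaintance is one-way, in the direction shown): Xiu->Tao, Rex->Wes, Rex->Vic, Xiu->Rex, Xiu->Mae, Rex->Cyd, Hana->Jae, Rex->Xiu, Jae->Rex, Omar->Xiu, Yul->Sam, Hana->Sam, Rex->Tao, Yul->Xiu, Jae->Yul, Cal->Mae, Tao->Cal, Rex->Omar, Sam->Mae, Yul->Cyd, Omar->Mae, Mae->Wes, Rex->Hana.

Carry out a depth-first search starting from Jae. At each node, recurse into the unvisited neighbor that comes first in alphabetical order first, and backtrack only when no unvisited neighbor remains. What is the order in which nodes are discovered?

Visit Jae
Jae → Rex
Rex → Cyd
Rex → Hana
Hana → Sam
Sam → Mae
Mae → Wes
Rex → Omar
Omar → Xiu
Xiu → Tao
Tao → Cal
Rex → Vic
Jae → Yul

Jae -> Rex -> Cyd -> Hana -> Sam -> Mae -> Wes -> Omar -> Xiu -> Tao -> Cal -> Vic -> Yul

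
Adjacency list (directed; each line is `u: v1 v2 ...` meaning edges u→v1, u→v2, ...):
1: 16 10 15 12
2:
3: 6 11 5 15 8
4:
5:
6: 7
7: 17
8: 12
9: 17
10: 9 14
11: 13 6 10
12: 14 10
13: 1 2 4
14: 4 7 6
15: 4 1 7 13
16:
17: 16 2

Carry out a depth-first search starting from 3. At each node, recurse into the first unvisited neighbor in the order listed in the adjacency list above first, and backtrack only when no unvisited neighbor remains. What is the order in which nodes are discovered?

Visit 3
3 → 6
6 → 7
7 → 17
17 → 16
17 → 2
3 → 11
11 → 13
13 → 1
1 → 10
10 → 9
10 → 14
14 → 4
1 → 15
1 → 12
3 → 5
3 → 8

3 6 7 17 16 2 11 13 1 10 9 14 4 15 12 5 8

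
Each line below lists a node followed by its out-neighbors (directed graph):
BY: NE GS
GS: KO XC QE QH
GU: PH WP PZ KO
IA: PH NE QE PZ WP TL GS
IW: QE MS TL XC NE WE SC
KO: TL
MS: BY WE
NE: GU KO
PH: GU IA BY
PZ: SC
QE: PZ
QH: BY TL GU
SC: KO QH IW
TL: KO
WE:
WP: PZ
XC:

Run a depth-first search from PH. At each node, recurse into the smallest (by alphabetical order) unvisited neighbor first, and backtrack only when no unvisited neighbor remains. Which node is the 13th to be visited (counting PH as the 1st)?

Visit PH
PH → BY
BY → GS
GS → KO
KO → TL
GS → QE
QE → PZ
PZ → SC
SC → IW
IW → MS
MS → WE
IW → NE
NE → GU
GU → WP
IW → XC
SC → QH
PH → IA

Visit order: PH, BY, GS, KO, TL, QE, PZ, SC, IW, MS, WE, NE, GU, WP, XC, QH, IA

GU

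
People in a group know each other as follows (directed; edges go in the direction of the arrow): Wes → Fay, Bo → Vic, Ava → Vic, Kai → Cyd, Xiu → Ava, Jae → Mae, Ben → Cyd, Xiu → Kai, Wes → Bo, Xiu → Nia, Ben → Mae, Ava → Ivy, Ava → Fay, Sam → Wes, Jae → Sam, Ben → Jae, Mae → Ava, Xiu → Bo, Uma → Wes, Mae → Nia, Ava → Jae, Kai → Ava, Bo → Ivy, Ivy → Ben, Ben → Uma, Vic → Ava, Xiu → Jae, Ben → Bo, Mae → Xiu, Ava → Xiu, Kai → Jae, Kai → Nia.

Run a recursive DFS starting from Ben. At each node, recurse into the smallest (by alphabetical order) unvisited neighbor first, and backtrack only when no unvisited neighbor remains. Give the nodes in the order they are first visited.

Visit Ben
Ben → Bo
Bo → Ivy
Bo → Vic
Vic → Ava
Ava → Fay
Ava → Jae
Jae → Mae
Mae → Nia
Mae → Xiu
Xiu → Kai
Kai → Cyd
Jae → Sam
Sam → Wes
Ben → Uma

Ben Bo Ivy Vic Ava Fay Jae Mae Nia Xiu Kai Cyd Sam Wes Uma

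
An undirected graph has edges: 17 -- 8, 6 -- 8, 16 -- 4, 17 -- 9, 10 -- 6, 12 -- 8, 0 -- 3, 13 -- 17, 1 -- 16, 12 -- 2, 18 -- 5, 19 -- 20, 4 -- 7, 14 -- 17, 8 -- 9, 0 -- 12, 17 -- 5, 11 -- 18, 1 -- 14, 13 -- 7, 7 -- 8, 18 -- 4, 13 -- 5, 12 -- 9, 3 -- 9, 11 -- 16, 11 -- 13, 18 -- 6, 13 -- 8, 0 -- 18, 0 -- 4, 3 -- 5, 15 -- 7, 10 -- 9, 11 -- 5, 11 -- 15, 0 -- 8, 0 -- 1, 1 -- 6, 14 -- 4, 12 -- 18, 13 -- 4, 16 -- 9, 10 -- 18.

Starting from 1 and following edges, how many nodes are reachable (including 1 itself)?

19

BFS from 1 visits: 1, 16, 14, 6, 0, 11, 9, 4, 17, 18, 10, 8, 12, 3, 15, 13, 5, 7, 2
Reachable nodes: 19 of 21 total.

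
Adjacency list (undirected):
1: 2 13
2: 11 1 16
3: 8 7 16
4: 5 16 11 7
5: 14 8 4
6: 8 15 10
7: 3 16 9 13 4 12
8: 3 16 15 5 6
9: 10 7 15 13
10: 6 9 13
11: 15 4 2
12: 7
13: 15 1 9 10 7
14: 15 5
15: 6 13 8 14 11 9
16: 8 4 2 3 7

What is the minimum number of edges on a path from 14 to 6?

2

Level 0: 14
Level 1: 5, 15
Level 2: 4, 6, 8, 9, 11, 13
Level 3: 1, 2, 3, 7, 10, 16
Level 4: 12
6 first appears at level 2.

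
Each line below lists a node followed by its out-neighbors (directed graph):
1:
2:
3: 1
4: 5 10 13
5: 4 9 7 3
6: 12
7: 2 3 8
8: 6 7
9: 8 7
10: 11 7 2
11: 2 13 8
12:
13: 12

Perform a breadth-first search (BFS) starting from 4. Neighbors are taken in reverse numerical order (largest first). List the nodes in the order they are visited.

4 -> 13 -> 10 -> 5 -> 12 -> 11 -> 7 -> 2 -> 9 -> 3 -> 8 -> 1 -> 6

Visit 4; enqueue 13, 10, 5 → queue [13, 10, 5]
Visit 13; enqueue 12 → queue [10, 5, 12]
Visit 10; enqueue 11, 7, 2 → queue [5, 12, 11, 7, 2]
Visit 5; enqueue 9, 3 → queue [12, 11, 7, 2, 9, 3]
Visit 12 → queue [11, 7, 2, 9, 3]
Visit 11; enqueue 8 → queue [7, 2, 9, 3, 8]
Visit 7 → queue [2, 9, 3, 8]
Visit 2 → queue [9, 3, 8]
Visit 9 → queue [3, 8]
Visit 3; enqueue 1 → queue [8, 1]
Visit 8; enqueue 6 → queue [1, 6]
Visit 1 → queue [6]
Visit 6 → queue []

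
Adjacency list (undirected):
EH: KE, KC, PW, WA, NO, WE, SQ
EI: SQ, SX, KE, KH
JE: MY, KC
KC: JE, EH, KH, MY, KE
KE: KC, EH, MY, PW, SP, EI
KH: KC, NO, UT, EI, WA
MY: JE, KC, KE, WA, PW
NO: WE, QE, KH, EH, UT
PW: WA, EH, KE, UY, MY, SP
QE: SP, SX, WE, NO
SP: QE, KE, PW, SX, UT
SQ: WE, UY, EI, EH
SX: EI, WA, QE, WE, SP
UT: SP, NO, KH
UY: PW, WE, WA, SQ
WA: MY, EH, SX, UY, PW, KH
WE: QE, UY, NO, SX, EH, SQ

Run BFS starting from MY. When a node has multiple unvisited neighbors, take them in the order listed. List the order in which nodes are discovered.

Visit MY; enqueue JE, KC, KE, WA, PW → queue [JE, KC, KE, WA, PW]
Visit JE → queue [KC, KE, WA, PW]
Visit KC; enqueue EH, KH → queue [KE, WA, PW, EH, KH]
Visit KE; enqueue SP, EI → queue [WA, PW, EH, KH, SP, EI]
Visit WA; enqueue SX, UY → queue [PW, EH, KH, SP, EI, SX, UY]
Visit PW → queue [EH, KH, SP, EI, SX, UY]
Visit EH; enqueue NO, WE, SQ → queue [KH, SP, EI, SX, UY, NO, WE, SQ]
Visit KH; enqueue UT → queue [SP, EI, SX, UY, NO, WE, SQ, UT]
Visit SP; enqueue QE → queue [EI, SX, UY, NO, WE, SQ, UT, QE]
Visit EI → queue [SX, UY, NO, WE, SQ, UT, QE]
Visit SX → queue [UY, NO, WE, SQ, UT, QE]
Visit UY → queue [NO, WE, SQ, UT, QE]
Visit NO → queue [WE, SQ, UT, QE]
Visit WE → queue [SQ, UT, QE]
Visit SQ → queue [UT, QE]
Visit UT → queue [QE]
Visit QE → queue []

MY, JE, KC, KE, WA, PW, EH, KH, SP, EI, SX, UY, NO, WE, SQ, UT, QE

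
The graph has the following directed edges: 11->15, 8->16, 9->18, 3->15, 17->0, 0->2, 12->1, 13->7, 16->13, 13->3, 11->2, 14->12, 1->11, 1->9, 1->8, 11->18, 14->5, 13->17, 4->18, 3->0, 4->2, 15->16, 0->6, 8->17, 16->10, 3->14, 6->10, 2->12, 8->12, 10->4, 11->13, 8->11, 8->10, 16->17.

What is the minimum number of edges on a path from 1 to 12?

Level 0: 1
Level 1: 8, 9, 11
Level 2: 2, 10, 12, 13, 15, 16, 17, 18
Level 3: 0, 3, 4, 7
Level 4: 6, 14
Level 5: 5
12 first appears at level 2.

2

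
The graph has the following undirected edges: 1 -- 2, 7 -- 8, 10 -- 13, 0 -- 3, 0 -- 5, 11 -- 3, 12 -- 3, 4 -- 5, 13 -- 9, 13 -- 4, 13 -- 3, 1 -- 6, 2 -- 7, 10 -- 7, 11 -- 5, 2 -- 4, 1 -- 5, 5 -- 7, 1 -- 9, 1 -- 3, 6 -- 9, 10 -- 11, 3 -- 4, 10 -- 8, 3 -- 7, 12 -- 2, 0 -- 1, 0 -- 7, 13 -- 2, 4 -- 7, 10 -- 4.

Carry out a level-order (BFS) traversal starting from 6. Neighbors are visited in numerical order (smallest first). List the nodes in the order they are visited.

Visit 6; enqueue 1, 9 → queue [1, 9]
Visit 1; enqueue 0, 2, 3, 5 → queue [9, 0, 2, 3, 5]
Visit 9; enqueue 13 → queue [0, 2, 3, 5, 13]
Visit 0; enqueue 7 → queue [2, 3, 5, 13, 7]
Visit 2; enqueue 4, 12 → queue [3, 5, 13, 7, 4, 12]
Visit 3; enqueue 11 → queue [5, 13, 7, 4, 12, 11]
Visit 5 → queue [13, 7, 4, 12, 11]
Visit 13; enqueue 10 → queue [7, 4, 12, 11, 10]
Visit 7; enqueue 8 → queue [4, 12, 11, 10, 8]
Visit 4 → queue [12, 11, 10, 8]
Visit 12 → queue [11, 10, 8]
Visit 11 → queue [10, 8]
Visit 10 → queue [8]
Visit 8 → queue []

6, 1, 9, 0, 2, 3, 5, 13, 7, 4, 12, 11, 10, 8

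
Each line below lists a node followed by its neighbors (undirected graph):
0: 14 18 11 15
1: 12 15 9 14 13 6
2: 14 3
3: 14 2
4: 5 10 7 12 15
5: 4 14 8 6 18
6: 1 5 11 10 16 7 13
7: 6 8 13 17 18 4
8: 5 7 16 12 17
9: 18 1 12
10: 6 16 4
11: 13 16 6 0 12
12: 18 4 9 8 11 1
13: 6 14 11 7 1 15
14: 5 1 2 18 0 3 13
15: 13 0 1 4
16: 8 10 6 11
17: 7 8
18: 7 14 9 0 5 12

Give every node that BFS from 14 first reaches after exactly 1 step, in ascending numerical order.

Level 0: 14
Level 1: 0, 1, 2, 3, 5, 13, 18
Level 2: 4, 6, 7, 8, 9, 11, 12, 15
Level 3: 10, 16, 17

0, 1, 2, 3, 5, 13, 18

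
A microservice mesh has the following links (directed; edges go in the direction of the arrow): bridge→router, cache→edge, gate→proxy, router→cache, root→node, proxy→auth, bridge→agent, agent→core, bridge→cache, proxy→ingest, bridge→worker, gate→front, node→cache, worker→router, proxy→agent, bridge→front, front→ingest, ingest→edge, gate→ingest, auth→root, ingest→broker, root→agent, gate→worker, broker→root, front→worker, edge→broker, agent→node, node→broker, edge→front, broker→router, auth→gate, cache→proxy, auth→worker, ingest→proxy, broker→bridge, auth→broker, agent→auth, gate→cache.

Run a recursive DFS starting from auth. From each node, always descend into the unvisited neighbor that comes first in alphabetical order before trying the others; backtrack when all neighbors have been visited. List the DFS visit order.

auth -> broker -> bridge -> agent -> core -> node -> cache -> edge -> front -> ingest -> proxy -> worker -> router -> root -> gate

Visit auth
auth → broker
broker → bridge
bridge → agent
agent → core
agent → node
node → cache
cache → edge
edge → front
front → ingest
ingest → proxy
front → worker
worker → router
broker → root
auth → gate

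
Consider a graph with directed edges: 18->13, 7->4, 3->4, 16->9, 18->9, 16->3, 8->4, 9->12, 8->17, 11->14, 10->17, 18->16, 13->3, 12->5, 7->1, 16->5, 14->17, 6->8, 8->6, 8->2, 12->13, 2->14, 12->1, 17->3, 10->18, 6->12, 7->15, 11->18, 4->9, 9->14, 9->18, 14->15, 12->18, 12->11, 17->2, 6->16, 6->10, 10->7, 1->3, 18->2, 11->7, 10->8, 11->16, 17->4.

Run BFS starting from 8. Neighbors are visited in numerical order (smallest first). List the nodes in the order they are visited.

Visit 8; enqueue 2, 4, 6, 17 → queue [2, 4, 6, 17]
Visit 2; enqueue 14 → queue [4, 6, 17, 14]
Visit 4; enqueue 9 → queue [6, 17, 14, 9]
Visit 6; enqueue 10, 12, 16 → queue [17, 14, 9, 10, 12, 16]
Visit 17; enqueue 3 → queue [14, 9, 10, 12, 16, 3]
Visit 14; enqueue 15 → queue [9, 10, 12, 16, 3, 15]
Visit 9; enqueue 18 → queue [10, 12, 16, 3, 15, 18]
Visit 10; enqueue 7 → queue [12, 16, 3, 15, 18, 7]
Visit 12; enqueue 1, 5, 11, 13 → queue [16, 3, 15, 18, 7, 1, 5, 11, 13]
Visit 16 → queue [3, 15, 18, 7, 1, 5, 11, 13]
Visit 3 → queue [15, 18, 7, 1, 5, 11, 13]
Visit 15 → queue [18, 7, 1, 5, 11, 13]
Visit 18 → queue [7, 1, 5, 11, 13]
Visit 7 → queue [1, 5, 11, 13]
Visit 1 → queue [5, 11, 13]
Visit 5 → queue [11, 13]
Visit 11 → queue [13]
Visit 13 → queue []

8 → 2 → 4 → 6 → 17 → 14 → 9 → 10 → 12 → 16 → 3 → 15 → 18 → 7 → 1 → 5 → 11 → 13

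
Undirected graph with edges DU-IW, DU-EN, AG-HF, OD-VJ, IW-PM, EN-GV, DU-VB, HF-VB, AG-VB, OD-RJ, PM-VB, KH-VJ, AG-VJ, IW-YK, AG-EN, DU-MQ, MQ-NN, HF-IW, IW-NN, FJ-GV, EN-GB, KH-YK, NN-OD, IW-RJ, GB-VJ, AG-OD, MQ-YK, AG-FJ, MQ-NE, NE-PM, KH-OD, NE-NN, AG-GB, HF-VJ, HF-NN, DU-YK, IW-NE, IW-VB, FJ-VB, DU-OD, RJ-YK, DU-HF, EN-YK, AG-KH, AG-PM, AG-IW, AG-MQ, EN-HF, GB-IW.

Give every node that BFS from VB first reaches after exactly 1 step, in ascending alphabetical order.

Level 0: VB
Level 1: AG, DU, FJ, HF, IW, PM
Level 2: EN, GB, GV, KH, MQ, NE, NN, OD, RJ, VJ, YK

AG, DU, FJ, HF, IW, PM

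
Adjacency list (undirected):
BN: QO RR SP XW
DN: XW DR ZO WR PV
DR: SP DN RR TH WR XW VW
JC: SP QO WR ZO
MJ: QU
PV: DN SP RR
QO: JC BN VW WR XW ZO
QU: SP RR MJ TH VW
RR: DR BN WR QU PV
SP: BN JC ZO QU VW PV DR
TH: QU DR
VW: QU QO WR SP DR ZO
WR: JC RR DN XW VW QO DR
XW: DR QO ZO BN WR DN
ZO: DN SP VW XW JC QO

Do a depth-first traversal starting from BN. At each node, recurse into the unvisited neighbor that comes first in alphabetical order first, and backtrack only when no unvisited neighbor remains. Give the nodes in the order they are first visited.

BN, QO, JC, SP, DR, DN, PV, RR, QU, MJ, TH, VW, WR, XW, ZO

Visit BN
BN → QO
QO → JC
JC → SP
SP → DR
DR → DN
DN → PV
PV → RR
RR → QU
QU → MJ
QU → TH
QU → VW
VW → WR
WR → XW
XW → ZO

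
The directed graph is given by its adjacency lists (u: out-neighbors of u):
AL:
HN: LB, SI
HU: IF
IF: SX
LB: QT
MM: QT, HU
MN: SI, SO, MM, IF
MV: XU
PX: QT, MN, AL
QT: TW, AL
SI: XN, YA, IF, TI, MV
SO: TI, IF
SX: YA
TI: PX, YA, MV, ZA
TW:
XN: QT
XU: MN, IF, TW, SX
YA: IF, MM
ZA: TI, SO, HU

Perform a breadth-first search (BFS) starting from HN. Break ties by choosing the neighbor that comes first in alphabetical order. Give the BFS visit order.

HN -> LB -> SI -> QT -> IF -> MV -> TI -> XN -> YA -> AL -> TW -> SX -> XU -> PX -> ZA -> MM -> MN -> HU -> SO

Visit HN; enqueue LB, SI → queue [LB, SI]
Visit LB; enqueue QT → queue [SI, QT]
Visit SI; enqueue IF, MV, TI, XN, YA → queue [QT, IF, MV, TI, XN, YA]
Visit QT; enqueue AL, TW → queue [IF, MV, TI, XN, YA, AL, TW]
Visit IF; enqueue SX → queue [MV, TI, XN, YA, AL, TW, SX]
Visit MV; enqueue XU → queue [TI, XN, YA, AL, TW, SX, XU]
Visit TI; enqueue PX, ZA → queue [XN, YA, AL, TW, SX, XU, PX, ZA]
Visit XN → queue [YA, AL, TW, SX, XU, PX, ZA]
Visit YA; enqueue MM → queue [AL, TW, SX, XU, PX, ZA, MM]
Visit AL → queue [TW, SX, XU, PX, ZA, MM]
Visit TW → queue [SX, XU, PX, ZA, MM]
Visit SX → queue [XU, PX, ZA, MM]
Visit XU; enqueue MN → queue [PX, ZA, MM, MN]
Visit PX → queue [ZA, MM, MN]
Visit ZA; enqueue HU, SO → queue [MM, MN, HU, SO]
Visit MM → queue [MN, HU, SO]
Visit MN → queue [HU, SO]
Visit HU → queue [SO]
Visit SO → queue []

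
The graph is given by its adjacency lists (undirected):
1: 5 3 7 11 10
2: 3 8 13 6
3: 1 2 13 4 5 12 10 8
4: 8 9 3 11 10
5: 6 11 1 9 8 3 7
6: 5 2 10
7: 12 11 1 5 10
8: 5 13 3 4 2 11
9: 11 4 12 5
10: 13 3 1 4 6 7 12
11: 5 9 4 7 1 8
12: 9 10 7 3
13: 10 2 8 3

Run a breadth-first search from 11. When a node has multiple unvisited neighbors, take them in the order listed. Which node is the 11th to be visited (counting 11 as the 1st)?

10

Visit 11; enqueue 5, 9, 4, 7, 1, 8 → queue [5, 9, 4, 7, 1, 8]
Visit 5; enqueue 6, 3 → queue [9, 4, 7, 1, 8, 6, 3]
Visit 9; enqueue 12 → queue [4, 7, 1, 8, 6, 3, 12]
Visit 4; enqueue 10 → queue [7, 1, 8, 6, 3, 12, 10]
Visit 7 → queue [1, 8, 6, 3, 12, 10]
Visit 1 → queue [8, 6, 3, 12, 10]
Visit 8; enqueue 13, 2 → queue [6, 3, 12, 10, 13, 2]
Visit 6 → queue [3, 12, 10, 13, 2]
Visit 3 → queue [12, 10, 13, 2]
Visit 12 → queue [10, 13, 2]
Visit 10 → queue [13, 2]
Visit 13 → queue [2]
Visit 2 → queue []

Visit order: 11, 5, 9, 4, 7, 1, 8, 6, 3, 12, 10, 13, 2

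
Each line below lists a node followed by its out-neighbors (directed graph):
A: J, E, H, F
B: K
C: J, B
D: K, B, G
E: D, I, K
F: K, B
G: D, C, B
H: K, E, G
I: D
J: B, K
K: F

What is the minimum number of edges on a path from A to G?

Level 0: A
Level 1: E, F, H, J
Level 2: B, D, G, I, K
Level 3: C
G first appears at level 2.

2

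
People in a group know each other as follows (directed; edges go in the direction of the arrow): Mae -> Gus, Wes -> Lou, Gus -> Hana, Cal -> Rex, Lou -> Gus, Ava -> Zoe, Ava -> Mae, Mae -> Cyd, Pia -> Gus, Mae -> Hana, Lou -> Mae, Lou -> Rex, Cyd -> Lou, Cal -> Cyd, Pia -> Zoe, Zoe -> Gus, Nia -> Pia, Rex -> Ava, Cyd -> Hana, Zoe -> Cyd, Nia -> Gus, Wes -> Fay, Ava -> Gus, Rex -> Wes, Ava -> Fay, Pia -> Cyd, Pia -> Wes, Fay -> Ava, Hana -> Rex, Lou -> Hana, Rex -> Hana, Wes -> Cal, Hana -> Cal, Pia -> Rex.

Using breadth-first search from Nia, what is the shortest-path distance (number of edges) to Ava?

3

Level 0: Nia
Level 1: Gus, Pia
Level 2: Cyd, Hana, Rex, Wes, Zoe
Level 3: Ava, Cal, Fay, Lou
Level 4: Mae
Ava first appears at level 3.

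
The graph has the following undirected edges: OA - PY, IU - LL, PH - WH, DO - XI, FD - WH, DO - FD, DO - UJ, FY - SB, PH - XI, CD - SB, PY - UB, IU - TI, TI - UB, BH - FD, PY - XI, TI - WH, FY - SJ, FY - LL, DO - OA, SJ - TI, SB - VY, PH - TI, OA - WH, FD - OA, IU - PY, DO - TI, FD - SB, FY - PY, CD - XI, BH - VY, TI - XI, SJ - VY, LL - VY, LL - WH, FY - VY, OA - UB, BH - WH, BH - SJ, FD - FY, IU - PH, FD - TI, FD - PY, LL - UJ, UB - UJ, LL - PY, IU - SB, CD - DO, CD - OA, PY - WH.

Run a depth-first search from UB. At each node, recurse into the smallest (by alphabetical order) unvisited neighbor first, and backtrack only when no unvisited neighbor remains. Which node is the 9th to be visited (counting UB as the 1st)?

LL

Visit UB
UB → OA
OA → CD
CD → DO
DO → FD
FD → BH
BH → SJ
SJ → FY
FY → LL
LL → IU
IU → PH
PH → TI
TI → WH
WH → PY
PY → XI
IU → SB
SB → VY
LL → UJ

Visit order: UB, OA, CD, DO, FD, BH, SJ, FY, LL, IU, PH, TI, WH, PY, XI, SB, VY, UJ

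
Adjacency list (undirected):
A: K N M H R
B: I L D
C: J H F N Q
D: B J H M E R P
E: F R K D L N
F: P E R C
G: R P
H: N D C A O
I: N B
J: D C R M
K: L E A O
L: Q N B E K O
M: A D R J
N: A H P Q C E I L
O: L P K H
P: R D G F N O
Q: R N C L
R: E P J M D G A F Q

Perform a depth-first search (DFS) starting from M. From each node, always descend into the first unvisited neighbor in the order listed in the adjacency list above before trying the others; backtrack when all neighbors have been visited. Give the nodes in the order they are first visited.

M, A, K, L, Q, R, E, F, P, D, B, I, N, H, C, J, O, G

Visit M
M → A
A → K
K → L
L → Q
Q → R
R → E
E → F
F → P
P → D
D → B
B → I
I → N
N → H
H → C
C → J
H → O
P → G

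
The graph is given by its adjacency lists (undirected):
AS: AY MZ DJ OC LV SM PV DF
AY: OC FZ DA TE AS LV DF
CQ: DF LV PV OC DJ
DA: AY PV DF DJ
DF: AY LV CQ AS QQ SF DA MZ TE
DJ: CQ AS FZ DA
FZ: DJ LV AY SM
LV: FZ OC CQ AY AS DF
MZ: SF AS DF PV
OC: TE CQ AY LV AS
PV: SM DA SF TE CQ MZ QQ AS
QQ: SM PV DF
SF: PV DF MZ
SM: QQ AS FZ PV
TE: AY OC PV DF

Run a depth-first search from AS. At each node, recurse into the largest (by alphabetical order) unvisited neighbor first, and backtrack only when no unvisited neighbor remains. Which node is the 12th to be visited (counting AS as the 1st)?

Visit AS
AS → SM
SM → QQ
QQ → PV
PV → TE
TE → OC
OC → LV
LV → FZ
FZ → DJ
DJ → DA
DA → DF
DF → SF
SF → MZ
DF → CQ
DF → AY

Visit order: AS, SM, QQ, PV, TE, OC, LV, FZ, DJ, DA, DF, SF, MZ, CQ, AY

SF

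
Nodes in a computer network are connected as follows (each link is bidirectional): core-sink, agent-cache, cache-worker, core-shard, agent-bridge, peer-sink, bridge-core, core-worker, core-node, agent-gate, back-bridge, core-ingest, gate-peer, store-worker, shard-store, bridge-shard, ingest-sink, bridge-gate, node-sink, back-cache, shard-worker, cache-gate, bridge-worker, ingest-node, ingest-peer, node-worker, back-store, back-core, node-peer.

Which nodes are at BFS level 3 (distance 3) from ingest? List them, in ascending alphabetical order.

Level 0: ingest
Level 1: core, node, peer, sink
Level 2: back, bridge, gate, shard, worker
Level 3: agent, cache, store

agent, cache, store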